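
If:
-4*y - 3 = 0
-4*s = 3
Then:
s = -3/4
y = -3/4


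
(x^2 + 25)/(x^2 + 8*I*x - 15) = (x - 5*I)/(x + 3*I)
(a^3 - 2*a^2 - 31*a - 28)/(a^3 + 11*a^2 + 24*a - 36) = (a^3 - 2*a^2 - 31*a - 28)/(a^3 + 11*a^2 + 24*a - 36)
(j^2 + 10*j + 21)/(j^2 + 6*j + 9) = (j + 7)/(j + 3)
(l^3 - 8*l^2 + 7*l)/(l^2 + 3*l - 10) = l*(l^2 - 8*l + 7)/(l^2 + 3*l - 10)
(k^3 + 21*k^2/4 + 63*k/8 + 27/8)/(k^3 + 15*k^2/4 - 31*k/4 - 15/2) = (2*k^2 + 9*k + 9)/(2*(k^2 + 3*k - 10))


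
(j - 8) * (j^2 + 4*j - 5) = j^3 - 4*j^2 - 37*j + 40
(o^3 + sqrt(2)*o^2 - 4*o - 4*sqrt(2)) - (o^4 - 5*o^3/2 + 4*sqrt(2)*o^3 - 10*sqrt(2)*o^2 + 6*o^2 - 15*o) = -o^4 - 4*sqrt(2)*o^3 + 7*o^3/2 - 6*o^2 + 11*sqrt(2)*o^2 + 11*o - 4*sqrt(2)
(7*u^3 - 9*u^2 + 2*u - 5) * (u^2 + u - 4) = 7*u^5 - 2*u^4 - 35*u^3 + 33*u^2 - 13*u + 20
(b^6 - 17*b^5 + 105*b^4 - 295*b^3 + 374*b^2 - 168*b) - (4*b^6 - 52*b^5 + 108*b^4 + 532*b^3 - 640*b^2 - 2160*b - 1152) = -3*b^6 + 35*b^5 - 3*b^4 - 827*b^3 + 1014*b^2 + 1992*b + 1152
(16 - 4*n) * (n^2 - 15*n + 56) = -4*n^3 + 76*n^2 - 464*n + 896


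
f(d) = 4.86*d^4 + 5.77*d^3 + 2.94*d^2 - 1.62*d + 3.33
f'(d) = 19.44*d^3 + 17.31*d^2 + 5.88*d - 1.62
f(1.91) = 115.85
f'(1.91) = 208.21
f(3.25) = 769.40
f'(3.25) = 867.67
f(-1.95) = 45.16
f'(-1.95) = -91.41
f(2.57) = 328.54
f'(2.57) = 457.81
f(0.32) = 3.35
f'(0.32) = 2.67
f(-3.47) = 507.89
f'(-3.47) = -625.84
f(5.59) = 5839.55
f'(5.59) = 3967.87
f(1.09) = 19.39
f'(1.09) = 50.53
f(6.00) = 7644.33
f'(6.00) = 4855.86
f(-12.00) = 91252.53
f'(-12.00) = -31171.86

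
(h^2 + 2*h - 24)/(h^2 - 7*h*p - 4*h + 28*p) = (-h - 6)/(-h + 7*p)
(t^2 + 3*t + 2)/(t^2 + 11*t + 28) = (t^2 + 3*t + 2)/(t^2 + 11*t + 28)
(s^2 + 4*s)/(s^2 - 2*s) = (s + 4)/(s - 2)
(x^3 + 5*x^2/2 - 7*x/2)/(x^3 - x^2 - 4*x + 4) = x*(2*x + 7)/(2*(x^2 - 4))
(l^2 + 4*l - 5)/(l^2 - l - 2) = (-l^2 - 4*l + 5)/(-l^2 + l + 2)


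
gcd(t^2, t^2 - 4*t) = t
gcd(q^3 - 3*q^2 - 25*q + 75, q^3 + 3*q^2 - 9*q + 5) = q + 5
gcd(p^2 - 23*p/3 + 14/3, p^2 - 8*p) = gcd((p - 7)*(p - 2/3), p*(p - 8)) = 1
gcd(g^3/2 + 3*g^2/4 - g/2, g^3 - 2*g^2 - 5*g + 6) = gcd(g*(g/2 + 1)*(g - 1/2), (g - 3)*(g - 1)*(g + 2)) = g + 2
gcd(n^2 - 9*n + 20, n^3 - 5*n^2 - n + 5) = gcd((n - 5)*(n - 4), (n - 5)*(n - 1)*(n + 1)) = n - 5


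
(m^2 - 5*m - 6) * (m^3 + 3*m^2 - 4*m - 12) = m^5 - 2*m^4 - 25*m^3 - 10*m^2 + 84*m + 72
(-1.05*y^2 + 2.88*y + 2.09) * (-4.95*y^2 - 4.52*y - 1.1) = 5.1975*y^4 - 9.51*y^3 - 22.2081*y^2 - 12.6148*y - 2.299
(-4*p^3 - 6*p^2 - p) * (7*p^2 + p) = -28*p^5 - 46*p^4 - 13*p^3 - p^2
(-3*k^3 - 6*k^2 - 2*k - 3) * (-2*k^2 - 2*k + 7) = 6*k^5 + 18*k^4 - 5*k^3 - 32*k^2 - 8*k - 21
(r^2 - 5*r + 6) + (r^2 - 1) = 2*r^2 - 5*r + 5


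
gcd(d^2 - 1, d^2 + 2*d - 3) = d - 1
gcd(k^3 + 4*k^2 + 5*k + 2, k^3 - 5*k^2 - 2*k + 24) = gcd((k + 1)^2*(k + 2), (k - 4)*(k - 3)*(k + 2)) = k + 2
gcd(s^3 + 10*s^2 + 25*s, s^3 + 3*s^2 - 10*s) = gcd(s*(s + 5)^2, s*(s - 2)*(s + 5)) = s^2 + 5*s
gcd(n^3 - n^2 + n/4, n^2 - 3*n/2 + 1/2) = n - 1/2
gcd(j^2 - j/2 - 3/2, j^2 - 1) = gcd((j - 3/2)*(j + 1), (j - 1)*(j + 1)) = j + 1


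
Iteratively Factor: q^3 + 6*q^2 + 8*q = (q + 4)*(q^2 + 2*q) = (q + 2)*(q + 4)*(q)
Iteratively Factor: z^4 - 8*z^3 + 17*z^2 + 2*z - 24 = (z - 2)*(z^3 - 6*z^2 + 5*z + 12) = (z - 3)*(z - 2)*(z^2 - 3*z - 4) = (z - 3)*(z - 2)*(z + 1)*(z - 4)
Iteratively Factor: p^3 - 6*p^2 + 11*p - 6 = (p - 3)*(p^2 - 3*p + 2) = (p - 3)*(p - 1)*(p - 2)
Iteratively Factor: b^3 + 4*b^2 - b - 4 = (b + 4)*(b^2 - 1) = (b + 1)*(b + 4)*(b - 1)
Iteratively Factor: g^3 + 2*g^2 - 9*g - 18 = (g - 3)*(g^2 + 5*g + 6) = (g - 3)*(g + 2)*(g + 3)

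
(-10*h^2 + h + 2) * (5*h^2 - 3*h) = -50*h^4 + 35*h^3 + 7*h^2 - 6*h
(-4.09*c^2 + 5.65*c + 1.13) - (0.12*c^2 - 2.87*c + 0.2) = -4.21*c^2 + 8.52*c + 0.93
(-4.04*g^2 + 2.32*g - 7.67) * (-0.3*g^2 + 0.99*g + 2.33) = 1.212*g^4 - 4.6956*g^3 - 4.8154*g^2 - 2.1877*g - 17.8711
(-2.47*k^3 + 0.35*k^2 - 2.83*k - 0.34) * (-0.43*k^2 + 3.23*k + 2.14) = 1.0621*k^5 - 8.1286*k^4 - 2.9384*k^3 - 8.2457*k^2 - 7.1544*k - 0.7276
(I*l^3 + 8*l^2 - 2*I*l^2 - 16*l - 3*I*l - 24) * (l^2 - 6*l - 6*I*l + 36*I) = I*l^5 + 14*l^4 - 8*I*l^4 - 112*l^3 - 39*I*l^3 + 126*l^2 + 402*I*l^2 + 252*l - 432*I*l - 864*I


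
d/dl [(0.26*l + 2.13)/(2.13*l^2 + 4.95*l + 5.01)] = (0.5538*l^2 + 1.287*l - (0.26*l + 2.13)*(4.26*l + 4.95) + 1.3026)/(2.13*l^2 + 4.95*l + 5.01)^2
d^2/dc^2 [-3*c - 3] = 0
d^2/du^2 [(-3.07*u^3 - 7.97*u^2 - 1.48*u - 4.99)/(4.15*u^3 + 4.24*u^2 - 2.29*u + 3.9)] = (-1.13686837721616e-13*u^7 - 166.487209999999*u^6 - 327.99027*u^5 - 1045.73775*u^4 + 234.274845999999*u^3 + 988.991586*u^2 + 641.955804*u - 156.189998)/(71.473375*u^9 + 219.0702*u^8 + 105.502545*u^7 + 35.959234*u^6 + 353.529333*u^5 + 54.660972*u^4 - 49.849129*u^3 + 254.82717*u^2 - 104.4927*u + 59.319)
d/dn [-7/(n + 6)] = 7/(n + 6)^2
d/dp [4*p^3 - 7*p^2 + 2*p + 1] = 12*p^2 - 14*p + 2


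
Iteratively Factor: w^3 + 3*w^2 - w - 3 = (w - 1)*(w^2 + 4*w + 3) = (w - 1)*(w + 3)*(w + 1)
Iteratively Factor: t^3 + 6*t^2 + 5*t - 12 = (t - 1)*(t^2 + 7*t + 12) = (t - 1)*(t + 4)*(t + 3)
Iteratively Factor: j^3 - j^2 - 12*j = (j)*(j^2 - j - 12) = j*(j + 3)*(j - 4)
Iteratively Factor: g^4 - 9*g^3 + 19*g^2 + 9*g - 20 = (g - 1)*(g^3 - 8*g^2 + 11*g + 20) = (g - 1)*(g + 1)*(g^2 - 9*g + 20) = (g - 4)*(g - 1)*(g + 1)*(g - 5)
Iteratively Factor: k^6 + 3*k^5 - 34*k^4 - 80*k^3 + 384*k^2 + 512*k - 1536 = (k - 3)*(k^5 + 6*k^4 - 16*k^3 - 128*k^2 + 512) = (k - 3)*(k + 4)*(k^4 + 2*k^3 - 24*k^2 - 32*k + 128) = (k - 3)*(k - 2)*(k + 4)*(k^3 + 4*k^2 - 16*k - 64) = (k - 3)*(k - 2)*(k + 4)^2*(k^2 - 16) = (k - 3)*(k - 2)*(k + 4)^3*(k - 4)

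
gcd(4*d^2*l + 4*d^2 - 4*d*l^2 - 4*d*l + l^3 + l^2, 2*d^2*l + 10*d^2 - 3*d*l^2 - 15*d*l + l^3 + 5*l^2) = 2*d - l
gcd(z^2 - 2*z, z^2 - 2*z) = z^2 - 2*z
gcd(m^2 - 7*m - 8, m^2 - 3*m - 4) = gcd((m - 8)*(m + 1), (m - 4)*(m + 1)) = m + 1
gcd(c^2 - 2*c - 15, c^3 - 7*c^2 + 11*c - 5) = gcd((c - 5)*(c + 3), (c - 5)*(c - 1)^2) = c - 5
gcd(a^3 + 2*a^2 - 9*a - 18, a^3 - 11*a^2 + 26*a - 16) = 1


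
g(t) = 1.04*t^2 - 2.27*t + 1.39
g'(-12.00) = -27.23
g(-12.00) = 178.39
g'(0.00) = -2.27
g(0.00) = 1.39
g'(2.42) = 2.76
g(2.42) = 1.99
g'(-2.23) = -6.91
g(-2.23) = 11.62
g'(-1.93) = -6.28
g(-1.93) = 9.64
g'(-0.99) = -4.33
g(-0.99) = 4.66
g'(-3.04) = -8.59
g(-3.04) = 17.90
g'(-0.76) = -3.85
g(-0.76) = 3.72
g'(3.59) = 5.20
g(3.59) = 6.64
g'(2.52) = 2.97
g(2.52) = 2.27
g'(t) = 2.08*t - 2.27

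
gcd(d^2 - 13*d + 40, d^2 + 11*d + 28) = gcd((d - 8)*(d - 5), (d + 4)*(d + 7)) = 1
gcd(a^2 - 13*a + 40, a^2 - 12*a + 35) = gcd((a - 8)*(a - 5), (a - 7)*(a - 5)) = a - 5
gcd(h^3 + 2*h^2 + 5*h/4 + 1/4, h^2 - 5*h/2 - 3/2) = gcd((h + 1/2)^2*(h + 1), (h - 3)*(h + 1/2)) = h + 1/2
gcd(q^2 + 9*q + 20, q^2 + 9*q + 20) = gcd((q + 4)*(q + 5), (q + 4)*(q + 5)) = q^2 + 9*q + 20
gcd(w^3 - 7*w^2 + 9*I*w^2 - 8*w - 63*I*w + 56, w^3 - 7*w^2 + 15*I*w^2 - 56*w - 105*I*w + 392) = w^2 + w*(-7 + 8*I) - 56*I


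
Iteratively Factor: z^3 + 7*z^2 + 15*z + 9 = (z + 3)*(z^2 + 4*z + 3) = (z + 3)^2*(z + 1)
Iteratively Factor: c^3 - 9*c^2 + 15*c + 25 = (c + 1)*(c^2 - 10*c + 25) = (c - 5)*(c + 1)*(c - 5)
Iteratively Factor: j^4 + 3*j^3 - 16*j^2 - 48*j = (j + 3)*(j^3 - 16*j) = (j - 4)*(j + 3)*(j^2 + 4*j) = j*(j - 4)*(j + 3)*(j + 4)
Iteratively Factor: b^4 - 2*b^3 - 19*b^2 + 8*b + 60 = (b + 3)*(b^3 - 5*b^2 - 4*b + 20) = (b - 5)*(b + 3)*(b^2 - 4) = (b - 5)*(b - 2)*(b + 3)*(b + 2)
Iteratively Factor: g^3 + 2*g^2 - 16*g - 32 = (g + 4)*(g^2 - 2*g - 8) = (g - 4)*(g + 4)*(g + 2)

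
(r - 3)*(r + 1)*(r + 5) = r^3 + 3*r^2 - 13*r - 15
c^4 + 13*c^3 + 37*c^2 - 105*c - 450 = (c - 3)*(c + 5)^2*(c + 6)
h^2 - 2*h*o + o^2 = (-h + o)^2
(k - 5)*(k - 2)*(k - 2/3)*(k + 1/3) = k^4 - 22*k^3/3 + 109*k^2/9 - 16*k/9 - 20/9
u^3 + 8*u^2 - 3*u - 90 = (u - 3)*(u + 5)*(u + 6)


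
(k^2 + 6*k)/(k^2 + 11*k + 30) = k/(k + 5)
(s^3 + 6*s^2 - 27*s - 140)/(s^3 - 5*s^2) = 1 + 11/s + 28/s^2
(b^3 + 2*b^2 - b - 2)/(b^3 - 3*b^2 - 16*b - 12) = (b - 1)/(b - 6)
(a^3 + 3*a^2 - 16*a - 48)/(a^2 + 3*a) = a - 16/a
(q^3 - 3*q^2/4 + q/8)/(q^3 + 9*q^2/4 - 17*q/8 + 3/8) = q/(q + 3)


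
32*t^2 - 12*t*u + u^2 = (-8*t + u)*(-4*t + u)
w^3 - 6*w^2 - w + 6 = (w - 6)*(w - 1)*(w + 1)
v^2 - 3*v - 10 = (v - 5)*(v + 2)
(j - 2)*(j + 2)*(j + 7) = j^3 + 7*j^2 - 4*j - 28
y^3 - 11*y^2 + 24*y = y*(y - 8)*(y - 3)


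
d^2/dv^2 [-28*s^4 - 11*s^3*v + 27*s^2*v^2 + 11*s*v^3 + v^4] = 54*s^2 + 66*s*v + 12*v^2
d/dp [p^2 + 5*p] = 2*p + 5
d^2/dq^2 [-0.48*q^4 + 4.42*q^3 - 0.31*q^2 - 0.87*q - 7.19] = -5.76*q^2 + 26.52*q - 0.62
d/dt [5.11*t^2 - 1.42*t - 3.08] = 10.22*t - 1.42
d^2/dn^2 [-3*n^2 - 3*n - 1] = -6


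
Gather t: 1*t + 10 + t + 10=2*t + 20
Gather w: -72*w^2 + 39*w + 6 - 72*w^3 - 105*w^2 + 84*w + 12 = -72*w^3 - 177*w^2 + 123*w + 18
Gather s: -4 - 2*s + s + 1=-s - 3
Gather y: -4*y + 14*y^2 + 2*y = 14*y^2 - 2*y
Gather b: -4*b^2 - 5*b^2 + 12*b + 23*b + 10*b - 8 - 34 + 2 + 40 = -9*b^2 + 45*b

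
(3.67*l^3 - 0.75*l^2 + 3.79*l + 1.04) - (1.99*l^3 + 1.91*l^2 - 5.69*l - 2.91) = 1.68*l^3 - 2.66*l^2 + 9.48*l + 3.95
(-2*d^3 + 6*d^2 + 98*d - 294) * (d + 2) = -2*d^4 + 2*d^3 + 110*d^2 - 98*d - 588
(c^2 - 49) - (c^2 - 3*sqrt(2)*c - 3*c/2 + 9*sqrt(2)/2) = 3*c/2 + 3*sqrt(2)*c - 49 - 9*sqrt(2)/2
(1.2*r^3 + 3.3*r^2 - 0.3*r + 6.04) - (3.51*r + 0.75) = 1.2*r^3 + 3.3*r^2 - 3.81*r + 5.29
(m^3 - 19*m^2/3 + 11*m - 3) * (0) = 0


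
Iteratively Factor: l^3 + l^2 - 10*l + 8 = (l + 4)*(l^2 - 3*l + 2) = (l - 2)*(l + 4)*(l - 1)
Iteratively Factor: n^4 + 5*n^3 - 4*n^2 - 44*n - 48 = (n + 2)*(n^3 + 3*n^2 - 10*n - 24) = (n - 3)*(n + 2)*(n^2 + 6*n + 8) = (n - 3)*(n + 2)*(n + 4)*(n + 2)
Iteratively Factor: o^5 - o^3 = (o)*(o^4 - o^2) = o*(o + 1)*(o^3 - o^2) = o*(o - 1)*(o + 1)*(o^2) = o^2*(o - 1)*(o + 1)*(o)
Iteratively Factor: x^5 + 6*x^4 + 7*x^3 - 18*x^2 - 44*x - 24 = (x + 3)*(x^4 + 3*x^3 - 2*x^2 - 12*x - 8) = (x + 2)*(x + 3)*(x^3 + x^2 - 4*x - 4) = (x + 2)^2*(x + 3)*(x^2 - x - 2) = (x - 2)*(x + 2)^2*(x + 3)*(x + 1)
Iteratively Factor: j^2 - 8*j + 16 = (j - 4)*(j - 4)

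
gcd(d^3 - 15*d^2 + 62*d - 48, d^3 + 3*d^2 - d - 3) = d - 1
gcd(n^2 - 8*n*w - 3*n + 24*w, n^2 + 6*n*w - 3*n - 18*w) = n - 3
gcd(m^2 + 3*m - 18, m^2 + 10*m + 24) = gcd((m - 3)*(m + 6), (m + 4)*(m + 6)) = m + 6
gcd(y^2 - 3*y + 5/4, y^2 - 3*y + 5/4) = y^2 - 3*y + 5/4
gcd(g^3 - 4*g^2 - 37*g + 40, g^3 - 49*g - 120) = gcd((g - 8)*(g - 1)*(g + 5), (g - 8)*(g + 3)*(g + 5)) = g^2 - 3*g - 40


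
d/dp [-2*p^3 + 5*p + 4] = 5 - 6*p^2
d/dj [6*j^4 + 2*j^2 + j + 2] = 24*j^3 + 4*j + 1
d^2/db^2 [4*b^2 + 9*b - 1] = 8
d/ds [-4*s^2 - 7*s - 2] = -8*s - 7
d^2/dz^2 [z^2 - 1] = 2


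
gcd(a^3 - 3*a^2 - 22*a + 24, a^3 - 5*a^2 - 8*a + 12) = a^2 - 7*a + 6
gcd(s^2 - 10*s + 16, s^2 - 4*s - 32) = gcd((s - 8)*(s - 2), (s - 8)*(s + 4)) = s - 8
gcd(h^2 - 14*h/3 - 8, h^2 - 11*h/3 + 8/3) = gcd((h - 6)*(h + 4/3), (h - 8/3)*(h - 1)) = 1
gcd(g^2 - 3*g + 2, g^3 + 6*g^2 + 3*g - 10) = g - 1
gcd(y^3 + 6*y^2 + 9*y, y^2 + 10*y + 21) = y + 3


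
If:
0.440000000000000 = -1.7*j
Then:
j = -0.26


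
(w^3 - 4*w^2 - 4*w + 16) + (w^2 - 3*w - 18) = w^3 - 3*w^2 - 7*w - 2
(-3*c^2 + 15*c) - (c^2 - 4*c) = -4*c^2 + 19*c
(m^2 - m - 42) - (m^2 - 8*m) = 7*m - 42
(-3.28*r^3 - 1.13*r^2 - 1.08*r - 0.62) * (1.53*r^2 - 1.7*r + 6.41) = -5.0184*r^5 + 3.8471*r^4 - 20.7562*r^3 - 6.3559*r^2 - 5.8688*r - 3.9742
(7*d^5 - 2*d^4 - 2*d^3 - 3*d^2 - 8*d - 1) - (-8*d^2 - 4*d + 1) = 7*d^5 - 2*d^4 - 2*d^3 + 5*d^2 - 4*d - 2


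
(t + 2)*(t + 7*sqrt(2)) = t^2 + 2*t + 7*sqrt(2)*t + 14*sqrt(2)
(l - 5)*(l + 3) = l^2 - 2*l - 15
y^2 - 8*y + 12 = (y - 6)*(y - 2)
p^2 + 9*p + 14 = (p + 2)*(p + 7)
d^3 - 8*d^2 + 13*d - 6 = (d - 6)*(d - 1)^2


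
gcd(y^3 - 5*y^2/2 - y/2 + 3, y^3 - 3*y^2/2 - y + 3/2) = y^2 - y/2 - 3/2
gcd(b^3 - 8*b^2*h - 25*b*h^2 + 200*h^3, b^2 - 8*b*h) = b - 8*h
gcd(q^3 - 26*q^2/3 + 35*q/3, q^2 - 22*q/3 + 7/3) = q - 7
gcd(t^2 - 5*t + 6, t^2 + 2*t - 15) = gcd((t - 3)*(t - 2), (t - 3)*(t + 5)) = t - 3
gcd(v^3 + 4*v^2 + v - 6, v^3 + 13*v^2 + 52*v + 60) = v + 2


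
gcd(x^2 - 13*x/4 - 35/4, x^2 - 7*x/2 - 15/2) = x - 5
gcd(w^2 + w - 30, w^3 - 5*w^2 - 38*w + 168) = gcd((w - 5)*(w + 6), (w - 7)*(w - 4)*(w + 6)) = w + 6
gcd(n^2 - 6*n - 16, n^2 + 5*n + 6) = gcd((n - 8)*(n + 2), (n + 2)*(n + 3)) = n + 2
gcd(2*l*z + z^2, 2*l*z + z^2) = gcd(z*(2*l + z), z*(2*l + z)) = 2*l*z + z^2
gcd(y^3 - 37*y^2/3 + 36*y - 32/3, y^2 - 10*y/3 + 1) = y - 1/3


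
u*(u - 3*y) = u^2 - 3*u*y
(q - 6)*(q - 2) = q^2 - 8*q + 12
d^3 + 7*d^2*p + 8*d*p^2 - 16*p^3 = (d - p)*(d + 4*p)^2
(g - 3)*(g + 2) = g^2 - g - 6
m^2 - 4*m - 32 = (m - 8)*(m + 4)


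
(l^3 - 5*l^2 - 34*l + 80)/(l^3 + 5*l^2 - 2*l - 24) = (l^2 - 3*l - 40)/(l^2 + 7*l + 12)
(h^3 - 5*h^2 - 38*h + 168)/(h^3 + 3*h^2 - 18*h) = (h^2 - 11*h + 28)/(h*(h - 3))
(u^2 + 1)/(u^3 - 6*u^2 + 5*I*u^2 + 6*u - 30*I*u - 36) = (u + I)/(u^2 + 6*u*(-1 + I) - 36*I)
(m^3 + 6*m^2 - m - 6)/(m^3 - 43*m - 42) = (m - 1)/(m - 7)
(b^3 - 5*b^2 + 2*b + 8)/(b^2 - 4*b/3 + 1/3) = 3*(b^3 - 5*b^2 + 2*b + 8)/(3*b^2 - 4*b + 1)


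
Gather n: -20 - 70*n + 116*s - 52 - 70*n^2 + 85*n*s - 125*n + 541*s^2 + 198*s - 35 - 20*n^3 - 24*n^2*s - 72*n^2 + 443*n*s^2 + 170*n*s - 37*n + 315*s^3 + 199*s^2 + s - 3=-20*n^3 + n^2*(-24*s - 142) + n*(443*s^2 + 255*s - 232) + 315*s^3 + 740*s^2 + 315*s - 110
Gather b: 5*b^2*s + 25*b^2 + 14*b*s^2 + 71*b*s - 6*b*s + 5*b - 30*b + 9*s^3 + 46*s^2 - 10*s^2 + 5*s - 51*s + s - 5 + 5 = b^2*(5*s + 25) + b*(14*s^2 + 65*s - 25) + 9*s^3 + 36*s^2 - 45*s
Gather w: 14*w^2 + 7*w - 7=14*w^2 + 7*w - 7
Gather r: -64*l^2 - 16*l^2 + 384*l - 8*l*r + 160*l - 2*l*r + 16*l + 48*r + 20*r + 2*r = -80*l^2 + 560*l + r*(70 - 10*l)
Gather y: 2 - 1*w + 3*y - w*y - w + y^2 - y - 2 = -2*w + y^2 + y*(2 - w)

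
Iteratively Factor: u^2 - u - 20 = (u + 4)*(u - 5)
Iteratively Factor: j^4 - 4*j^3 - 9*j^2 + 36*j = (j - 4)*(j^3 - 9*j) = j*(j - 4)*(j^2 - 9) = j*(j - 4)*(j + 3)*(j - 3)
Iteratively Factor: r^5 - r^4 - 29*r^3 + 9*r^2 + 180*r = (r + 4)*(r^4 - 5*r^3 - 9*r^2 + 45*r) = (r - 3)*(r + 4)*(r^3 - 2*r^2 - 15*r) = (r - 3)*(r + 3)*(r + 4)*(r^2 - 5*r) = r*(r - 3)*(r + 3)*(r + 4)*(r - 5)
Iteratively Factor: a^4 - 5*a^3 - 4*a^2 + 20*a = (a - 5)*(a^3 - 4*a) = (a - 5)*(a - 2)*(a^2 + 2*a) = a*(a - 5)*(a - 2)*(a + 2)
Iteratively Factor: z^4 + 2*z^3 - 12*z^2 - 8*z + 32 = (z + 2)*(z^3 - 12*z + 16) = (z - 2)*(z + 2)*(z^2 + 2*z - 8) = (z - 2)*(z + 2)*(z + 4)*(z - 2)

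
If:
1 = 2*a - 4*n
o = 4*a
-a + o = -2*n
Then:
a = 1/8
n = -3/16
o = 1/2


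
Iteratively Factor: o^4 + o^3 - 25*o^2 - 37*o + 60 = (o + 3)*(o^3 - 2*o^2 - 19*o + 20) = (o - 5)*(o + 3)*(o^2 + 3*o - 4) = (o - 5)*(o - 1)*(o + 3)*(o + 4)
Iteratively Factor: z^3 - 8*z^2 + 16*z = (z - 4)*(z^2 - 4*z) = z*(z - 4)*(z - 4)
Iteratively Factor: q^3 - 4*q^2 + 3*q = (q)*(q^2 - 4*q + 3) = q*(q - 1)*(q - 3)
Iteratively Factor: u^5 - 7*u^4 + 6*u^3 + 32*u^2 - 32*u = (u - 4)*(u^4 - 3*u^3 - 6*u^2 + 8*u) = u*(u - 4)*(u^3 - 3*u^2 - 6*u + 8) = u*(u - 4)^2*(u^2 + u - 2) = u*(u - 4)^2*(u - 1)*(u + 2)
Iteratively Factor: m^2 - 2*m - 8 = (m - 4)*(m + 2)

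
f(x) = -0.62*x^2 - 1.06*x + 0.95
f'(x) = -1.24*x - 1.06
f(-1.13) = 1.36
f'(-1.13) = 0.34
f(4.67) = -17.52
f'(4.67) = -6.85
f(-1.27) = 1.30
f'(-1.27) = 0.51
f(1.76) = -2.84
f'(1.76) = -3.24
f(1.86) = -3.17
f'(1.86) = -3.37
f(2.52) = -5.66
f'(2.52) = -4.18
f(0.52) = 0.23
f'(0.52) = -1.70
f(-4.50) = -6.84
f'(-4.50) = 4.52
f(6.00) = -27.73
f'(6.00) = -8.50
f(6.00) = -27.73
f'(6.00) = -8.50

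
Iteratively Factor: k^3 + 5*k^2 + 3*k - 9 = (k - 1)*(k^2 + 6*k + 9) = (k - 1)*(k + 3)*(k + 3)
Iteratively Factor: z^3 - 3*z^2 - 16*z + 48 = (z + 4)*(z^2 - 7*z + 12) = (z - 4)*(z + 4)*(z - 3)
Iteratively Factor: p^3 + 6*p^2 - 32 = (p + 4)*(p^2 + 2*p - 8) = (p - 2)*(p + 4)*(p + 4)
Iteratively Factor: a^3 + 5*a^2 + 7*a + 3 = (a + 3)*(a^2 + 2*a + 1) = (a + 1)*(a + 3)*(a + 1)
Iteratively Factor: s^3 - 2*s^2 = (s)*(s^2 - 2*s) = s^2*(s - 2)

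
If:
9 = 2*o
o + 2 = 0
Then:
No Solution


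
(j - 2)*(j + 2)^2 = j^3 + 2*j^2 - 4*j - 8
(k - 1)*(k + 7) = k^2 + 6*k - 7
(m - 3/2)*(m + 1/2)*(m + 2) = m^3 + m^2 - 11*m/4 - 3/2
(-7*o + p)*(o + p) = -7*o^2 - 6*o*p + p^2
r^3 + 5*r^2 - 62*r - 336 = (r - 8)*(r + 6)*(r + 7)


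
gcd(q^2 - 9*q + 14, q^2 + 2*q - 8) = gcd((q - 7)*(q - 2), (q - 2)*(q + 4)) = q - 2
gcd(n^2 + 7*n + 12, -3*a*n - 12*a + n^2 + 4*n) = n + 4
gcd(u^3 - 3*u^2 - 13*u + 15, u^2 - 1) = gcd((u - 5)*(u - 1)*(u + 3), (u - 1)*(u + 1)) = u - 1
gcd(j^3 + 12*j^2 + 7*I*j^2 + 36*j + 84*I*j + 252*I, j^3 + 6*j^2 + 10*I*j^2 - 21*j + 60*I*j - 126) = j^2 + j*(6 + 7*I) + 42*I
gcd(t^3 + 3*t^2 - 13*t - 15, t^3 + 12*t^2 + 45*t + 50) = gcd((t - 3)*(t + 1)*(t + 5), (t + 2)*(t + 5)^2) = t + 5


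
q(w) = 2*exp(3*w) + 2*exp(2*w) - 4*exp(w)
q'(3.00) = 50151.88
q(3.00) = 16932.68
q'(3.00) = 50151.88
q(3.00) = 16932.68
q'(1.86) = 1729.79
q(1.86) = 586.98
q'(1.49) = 585.14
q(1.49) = 196.34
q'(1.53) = 657.80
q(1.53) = 221.17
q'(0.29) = 16.12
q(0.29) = 3.00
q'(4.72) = 8517493.40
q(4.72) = 2847253.16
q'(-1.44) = -0.64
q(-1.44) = -0.81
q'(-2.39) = -0.33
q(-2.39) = -0.35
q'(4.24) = 2025205.26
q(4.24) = 678094.97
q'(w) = 6*exp(3*w) + 4*exp(2*w) - 4*exp(w)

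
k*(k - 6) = k^2 - 6*k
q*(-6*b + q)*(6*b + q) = -36*b^2*q + q^3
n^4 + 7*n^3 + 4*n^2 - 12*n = n*(n - 1)*(n + 2)*(n + 6)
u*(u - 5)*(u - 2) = u^3 - 7*u^2 + 10*u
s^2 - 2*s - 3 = (s - 3)*(s + 1)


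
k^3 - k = k*(k - 1)*(k + 1)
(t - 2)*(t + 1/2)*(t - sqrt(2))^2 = t^4 - 2*sqrt(2)*t^3 - 3*t^3/2 + t^2 + 3*sqrt(2)*t^2 - 3*t + 2*sqrt(2)*t - 2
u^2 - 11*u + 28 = (u - 7)*(u - 4)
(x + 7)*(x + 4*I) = x^2 + 7*x + 4*I*x + 28*I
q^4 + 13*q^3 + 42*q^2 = q^2*(q + 6)*(q + 7)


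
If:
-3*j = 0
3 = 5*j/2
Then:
No Solution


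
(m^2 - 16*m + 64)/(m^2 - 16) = (m^2 - 16*m + 64)/(m^2 - 16)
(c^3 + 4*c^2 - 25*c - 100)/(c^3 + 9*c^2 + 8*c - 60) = (c^2 - c - 20)/(c^2 + 4*c - 12)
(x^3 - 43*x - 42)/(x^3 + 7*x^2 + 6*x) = (x - 7)/x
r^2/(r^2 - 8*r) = r/(r - 8)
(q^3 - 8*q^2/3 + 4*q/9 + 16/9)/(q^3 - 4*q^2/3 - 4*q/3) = (q - 4/3)/q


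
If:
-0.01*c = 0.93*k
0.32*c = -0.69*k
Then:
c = 0.00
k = 0.00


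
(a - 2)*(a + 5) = a^2 + 3*a - 10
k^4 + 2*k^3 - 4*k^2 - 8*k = k*(k - 2)*(k + 2)^2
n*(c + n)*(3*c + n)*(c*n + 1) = 3*c^3*n^2 + 4*c^2*n^3 + 3*c^2*n + c*n^4 + 4*c*n^2 + n^3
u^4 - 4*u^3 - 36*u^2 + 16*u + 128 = (u - 8)*(u - 2)*(u + 2)*(u + 4)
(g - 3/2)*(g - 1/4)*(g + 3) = g^3 + 5*g^2/4 - 39*g/8 + 9/8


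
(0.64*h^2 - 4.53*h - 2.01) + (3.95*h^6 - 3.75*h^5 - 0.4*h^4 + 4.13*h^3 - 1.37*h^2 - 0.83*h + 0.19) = 3.95*h^6 - 3.75*h^5 - 0.4*h^4 + 4.13*h^3 - 0.73*h^2 - 5.36*h - 1.82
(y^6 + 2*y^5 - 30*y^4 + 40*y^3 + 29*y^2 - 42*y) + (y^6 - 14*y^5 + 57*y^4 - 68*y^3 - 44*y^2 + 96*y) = 2*y^6 - 12*y^5 + 27*y^4 - 28*y^3 - 15*y^2 + 54*y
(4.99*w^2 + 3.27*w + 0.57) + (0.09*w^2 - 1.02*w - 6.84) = 5.08*w^2 + 2.25*w - 6.27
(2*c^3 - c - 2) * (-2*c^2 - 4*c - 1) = -4*c^5 - 8*c^4 + 8*c^2 + 9*c + 2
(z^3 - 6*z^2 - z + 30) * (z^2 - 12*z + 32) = z^5 - 18*z^4 + 103*z^3 - 150*z^2 - 392*z + 960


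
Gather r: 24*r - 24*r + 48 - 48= 0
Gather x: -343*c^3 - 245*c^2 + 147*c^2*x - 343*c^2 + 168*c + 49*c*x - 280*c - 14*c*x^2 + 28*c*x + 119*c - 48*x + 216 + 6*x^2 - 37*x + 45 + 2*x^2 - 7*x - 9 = -343*c^3 - 588*c^2 + 7*c + x^2*(8 - 14*c) + x*(147*c^2 + 77*c - 92) + 252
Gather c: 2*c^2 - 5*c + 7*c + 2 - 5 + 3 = 2*c^2 + 2*c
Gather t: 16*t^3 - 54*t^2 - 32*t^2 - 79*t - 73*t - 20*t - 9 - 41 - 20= 16*t^3 - 86*t^2 - 172*t - 70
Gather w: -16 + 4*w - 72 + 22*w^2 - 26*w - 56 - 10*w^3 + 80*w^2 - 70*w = -10*w^3 + 102*w^2 - 92*w - 144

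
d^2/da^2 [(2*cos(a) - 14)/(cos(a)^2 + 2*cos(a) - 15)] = 2*(-9*(1 - cos(2*a))^2*cos(a)/4 + 15*(1 - cos(2*a))^2/2 - 43*cos(a) + 218*cos(2*a) - 27*cos(3*a)/2 + cos(5*a)/2 - 18)/((cos(a) - 3)^3*(cos(a) + 5)^3)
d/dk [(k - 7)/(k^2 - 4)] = (k^2 - 2*k*(k - 7) - 4)/(k^2 - 4)^2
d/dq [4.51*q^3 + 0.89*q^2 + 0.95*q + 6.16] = 13.53*q^2 + 1.78*q + 0.95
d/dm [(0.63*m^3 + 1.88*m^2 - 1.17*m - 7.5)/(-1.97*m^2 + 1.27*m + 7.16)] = (-1.2411*m^4 + 1.6002*m^3 + 13.6151*m^2 - 2.6284*m + 1.1478)/(3.8809*m^4 - 5.0038*m^3 - 26.5975*m^2 + 18.1864*m + 51.2656)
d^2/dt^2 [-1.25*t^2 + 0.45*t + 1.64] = -2.50000000000000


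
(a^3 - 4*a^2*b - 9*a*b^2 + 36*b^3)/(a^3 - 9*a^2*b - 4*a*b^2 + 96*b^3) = (a - 3*b)/(a - 8*b)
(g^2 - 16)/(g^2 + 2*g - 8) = (g - 4)/(g - 2)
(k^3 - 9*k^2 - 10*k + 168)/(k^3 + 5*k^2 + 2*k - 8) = (k^2 - 13*k + 42)/(k^2 + k - 2)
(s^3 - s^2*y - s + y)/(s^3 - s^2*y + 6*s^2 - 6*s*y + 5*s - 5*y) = (s - 1)/(s + 5)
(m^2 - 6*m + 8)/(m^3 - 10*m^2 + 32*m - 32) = 1/(m - 4)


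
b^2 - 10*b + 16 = (b - 8)*(b - 2)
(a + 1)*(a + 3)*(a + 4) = a^3 + 8*a^2 + 19*a + 12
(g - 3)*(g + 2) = g^2 - g - 6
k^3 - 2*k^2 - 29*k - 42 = (k - 7)*(k + 2)*(k + 3)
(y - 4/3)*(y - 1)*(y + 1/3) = y^3 - 2*y^2 + 5*y/9 + 4/9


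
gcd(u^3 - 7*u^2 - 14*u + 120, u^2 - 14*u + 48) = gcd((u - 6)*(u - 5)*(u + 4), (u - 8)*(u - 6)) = u - 6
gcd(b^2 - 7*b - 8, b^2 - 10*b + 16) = b - 8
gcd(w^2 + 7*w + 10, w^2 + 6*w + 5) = w + 5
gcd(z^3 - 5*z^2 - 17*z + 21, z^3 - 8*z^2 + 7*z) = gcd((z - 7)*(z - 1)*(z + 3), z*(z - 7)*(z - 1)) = z^2 - 8*z + 7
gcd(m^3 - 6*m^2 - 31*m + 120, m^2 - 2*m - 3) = m - 3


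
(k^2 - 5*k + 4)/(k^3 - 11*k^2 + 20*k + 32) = (k - 1)/(k^2 - 7*k - 8)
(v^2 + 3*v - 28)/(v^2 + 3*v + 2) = (v^2 + 3*v - 28)/(v^2 + 3*v + 2)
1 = 1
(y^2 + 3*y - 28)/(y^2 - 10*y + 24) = (y + 7)/(y - 6)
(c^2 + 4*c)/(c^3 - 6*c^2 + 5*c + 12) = c*(c + 4)/(c^3 - 6*c^2 + 5*c + 12)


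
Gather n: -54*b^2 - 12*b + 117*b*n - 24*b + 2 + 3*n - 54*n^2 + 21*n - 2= -54*b^2 - 36*b - 54*n^2 + n*(117*b + 24)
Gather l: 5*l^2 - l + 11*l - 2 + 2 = 5*l^2 + 10*l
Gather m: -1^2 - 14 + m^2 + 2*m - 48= m^2 + 2*m - 63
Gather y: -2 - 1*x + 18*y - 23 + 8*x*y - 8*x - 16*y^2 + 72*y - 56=-9*x - 16*y^2 + y*(8*x + 90) - 81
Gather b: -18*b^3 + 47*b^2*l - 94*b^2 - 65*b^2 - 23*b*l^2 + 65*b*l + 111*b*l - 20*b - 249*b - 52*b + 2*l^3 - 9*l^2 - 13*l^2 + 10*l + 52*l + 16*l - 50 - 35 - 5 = -18*b^3 + b^2*(47*l - 159) + b*(-23*l^2 + 176*l - 321) + 2*l^3 - 22*l^2 + 78*l - 90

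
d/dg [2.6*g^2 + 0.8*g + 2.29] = 5.2*g + 0.8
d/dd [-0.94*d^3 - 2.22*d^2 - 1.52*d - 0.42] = -2.82*d^2 - 4.44*d - 1.52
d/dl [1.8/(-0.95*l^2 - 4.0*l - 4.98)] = (3.42*l + 7.2)/(0.95*l^2 + 4.0*l + 4.98)^2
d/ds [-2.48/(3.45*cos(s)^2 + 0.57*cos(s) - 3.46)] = -(17.112*cos(s) + 1.4136)*sin(s)/(3.45*cos(s)^2 + 0.57*cos(s) - 3.46)^2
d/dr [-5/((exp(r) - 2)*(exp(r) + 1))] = (10*exp(r) - 5)/(4*(exp(r) - 2)^2*cosh(r/2)^2)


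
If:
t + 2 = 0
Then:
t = -2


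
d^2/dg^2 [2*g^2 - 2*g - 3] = 4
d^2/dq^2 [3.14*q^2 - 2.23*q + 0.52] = 6.28000000000000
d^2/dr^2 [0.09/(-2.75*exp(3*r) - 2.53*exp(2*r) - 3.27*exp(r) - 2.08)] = ((2.2275*exp(2*r) + 0.9108*exp(r) + 0.2943)*(2.75*exp(3*r) + 2.53*exp(2*r) + 3.27*exp(r) + 2.08) - 0.09*(8.25*exp(2*r) + 5.06*exp(r) + 3.27)*(16.5*exp(2*r) + 10.12*exp(r) + 6.54)*exp(r))*exp(r)/(2.75*exp(3*r) + 2.53*exp(2*r) + 3.27*exp(r) + 2.08)^3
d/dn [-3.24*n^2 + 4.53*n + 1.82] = 4.53 - 6.48*n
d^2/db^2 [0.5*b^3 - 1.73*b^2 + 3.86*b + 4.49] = 3.0*b - 3.46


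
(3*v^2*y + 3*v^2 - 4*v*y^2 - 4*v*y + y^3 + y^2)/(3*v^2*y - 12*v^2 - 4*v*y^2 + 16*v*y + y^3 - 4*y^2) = (y + 1)/(y - 4)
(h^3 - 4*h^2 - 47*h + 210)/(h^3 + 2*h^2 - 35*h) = (h - 6)/h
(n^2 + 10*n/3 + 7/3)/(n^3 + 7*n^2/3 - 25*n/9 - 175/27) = 9*(n + 1)/(9*n^2 - 25)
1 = 1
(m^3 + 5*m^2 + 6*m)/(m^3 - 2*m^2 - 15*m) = (m + 2)/(m - 5)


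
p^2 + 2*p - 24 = (p - 4)*(p + 6)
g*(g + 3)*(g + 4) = g^3 + 7*g^2 + 12*g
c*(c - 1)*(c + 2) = c^3 + c^2 - 2*c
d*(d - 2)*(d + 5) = d^3 + 3*d^2 - 10*d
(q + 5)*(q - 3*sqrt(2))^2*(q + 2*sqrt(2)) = q^4 - 4*sqrt(2)*q^3 + 5*q^3 - 20*sqrt(2)*q^2 - 6*q^2 - 30*q + 36*sqrt(2)*q + 180*sqrt(2)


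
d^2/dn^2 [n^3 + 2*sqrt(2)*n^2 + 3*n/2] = 6*n + 4*sqrt(2)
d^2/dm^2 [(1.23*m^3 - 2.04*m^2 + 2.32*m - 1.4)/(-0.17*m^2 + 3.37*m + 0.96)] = (5.55111512312578e-17*m^5 + 8.88178419700125e-16*m^4 - 26.13611*m^3 - 21.635448*m^2 - 13.885512*m + 51.027736)/(0.004913*m^6 - 0.292179*m^5 + 5.708787*m^4 - 34.972849*m^3 - 32.237856*m^2 - 9.317376*m - 0.884736)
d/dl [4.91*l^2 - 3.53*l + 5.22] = 9.82*l - 3.53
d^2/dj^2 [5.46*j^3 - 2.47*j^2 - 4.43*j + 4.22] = 32.76*j - 4.94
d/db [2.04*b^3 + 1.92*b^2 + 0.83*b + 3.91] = 6.12*b^2 + 3.84*b + 0.83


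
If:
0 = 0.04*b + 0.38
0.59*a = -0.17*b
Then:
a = 2.74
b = -9.50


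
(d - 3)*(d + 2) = d^2 - d - 6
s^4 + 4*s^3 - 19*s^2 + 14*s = s*(s - 2)*(s - 1)*(s + 7)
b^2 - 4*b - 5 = (b - 5)*(b + 1)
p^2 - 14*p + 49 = (p - 7)^2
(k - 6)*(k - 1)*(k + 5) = k^3 - 2*k^2 - 29*k + 30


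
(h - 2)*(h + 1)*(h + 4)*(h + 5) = h^4 + 8*h^3 + 9*h^2 - 38*h - 40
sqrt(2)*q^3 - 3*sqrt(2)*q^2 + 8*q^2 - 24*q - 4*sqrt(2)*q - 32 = (q - 4)*(q + 4*sqrt(2))*(sqrt(2)*q + sqrt(2))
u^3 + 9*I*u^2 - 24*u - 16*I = (u + I)*(u + 4*I)^2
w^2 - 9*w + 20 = (w - 5)*(w - 4)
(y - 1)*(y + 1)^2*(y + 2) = y^4 + 3*y^3 + y^2 - 3*y - 2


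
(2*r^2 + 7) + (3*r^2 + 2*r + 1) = 5*r^2 + 2*r + 8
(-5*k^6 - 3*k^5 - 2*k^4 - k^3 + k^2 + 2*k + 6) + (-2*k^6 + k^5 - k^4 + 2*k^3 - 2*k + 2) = -7*k^6 - 2*k^5 - 3*k^4 + k^3 + k^2 + 8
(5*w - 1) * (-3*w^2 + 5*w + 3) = -15*w^3 + 28*w^2 + 10*w - 3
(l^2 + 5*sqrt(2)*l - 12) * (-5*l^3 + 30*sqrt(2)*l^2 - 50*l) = -5*l^5 + 5*sqrt(2)*l^4 + 310*l^3 - 610*sqrt(2)*l^2 + 600*l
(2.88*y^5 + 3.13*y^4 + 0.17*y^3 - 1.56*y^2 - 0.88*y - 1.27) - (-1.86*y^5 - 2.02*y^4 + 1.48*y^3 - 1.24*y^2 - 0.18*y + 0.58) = 4.74*y^5 + 5.15*y^4 - 1.31*y^3 - 0.32*y^2 - 0.7*y - 1.85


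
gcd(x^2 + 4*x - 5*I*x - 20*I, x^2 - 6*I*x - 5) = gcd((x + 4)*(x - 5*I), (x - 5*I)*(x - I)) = x - 5*I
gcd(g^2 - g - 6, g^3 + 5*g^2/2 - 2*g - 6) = g + 2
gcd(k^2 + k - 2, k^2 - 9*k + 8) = k - 1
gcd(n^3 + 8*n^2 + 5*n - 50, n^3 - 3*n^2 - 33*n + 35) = n + 5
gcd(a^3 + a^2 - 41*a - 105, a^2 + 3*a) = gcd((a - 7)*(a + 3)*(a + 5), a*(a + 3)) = a + 3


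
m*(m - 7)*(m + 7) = m^3 - 49*m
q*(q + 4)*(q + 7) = q^3 + 11*q^2 + 28*q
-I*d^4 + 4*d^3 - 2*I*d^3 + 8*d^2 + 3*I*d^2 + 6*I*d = d*(d + 2)*(d + 3*I)*(-I*d + 1)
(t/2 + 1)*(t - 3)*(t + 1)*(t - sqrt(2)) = t^4/2 - sqrt(2)*t^3/2 - 7*t^2/2 - 3*t + 7*sqrt(2)*t/2 + 3*sqrt(2)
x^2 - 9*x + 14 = (x - 7)*(x - 2)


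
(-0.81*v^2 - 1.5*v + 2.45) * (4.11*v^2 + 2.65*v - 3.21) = -3.3291*v^4 - 8.3115*v^3 + 8.6946*v^2 + 11.3075*v - 7.8645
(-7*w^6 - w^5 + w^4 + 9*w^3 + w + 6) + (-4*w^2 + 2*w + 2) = -7*w^6 - w^5 + w^4 + 9*w^3 - 4*w^2 + 3*w + 8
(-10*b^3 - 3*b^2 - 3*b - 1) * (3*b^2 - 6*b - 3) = -30*b^5 + 51*b^4 + 39*b^3 + 24*b^2 + 15*b + 3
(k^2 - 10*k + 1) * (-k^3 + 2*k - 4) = -k^5 + 10*k^4 + k^3 - 24*k^2 + 42*k - 4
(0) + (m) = m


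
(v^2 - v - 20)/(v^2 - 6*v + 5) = (v + 4)/(v - 1)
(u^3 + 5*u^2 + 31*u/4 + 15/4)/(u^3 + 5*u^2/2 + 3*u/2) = (u + 5/2)/u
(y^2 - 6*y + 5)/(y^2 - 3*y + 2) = (y - 5)/(y - 2)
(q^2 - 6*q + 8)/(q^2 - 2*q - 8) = (q - 2)/(q + 2)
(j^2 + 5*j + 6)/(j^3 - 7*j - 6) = (j + 3)/(j^2 - 2*j - 3)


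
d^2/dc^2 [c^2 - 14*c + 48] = 2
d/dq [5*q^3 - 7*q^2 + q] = 15*q^2 - 14*q + 1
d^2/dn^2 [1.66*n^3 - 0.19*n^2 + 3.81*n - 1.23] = 9.96*n - 0.38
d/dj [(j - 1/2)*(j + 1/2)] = 2*j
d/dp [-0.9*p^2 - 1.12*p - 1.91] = -1.8*p - 1.12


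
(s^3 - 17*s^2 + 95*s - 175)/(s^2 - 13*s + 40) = (s^2 - 12*s + 35)/(s - 8)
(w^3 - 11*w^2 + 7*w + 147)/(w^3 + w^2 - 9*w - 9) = (w^2 - 14*w + 49)/(w^2 - 2*w - 3)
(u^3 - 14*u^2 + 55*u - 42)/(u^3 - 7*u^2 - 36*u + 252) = (u - 1)/(u + 6)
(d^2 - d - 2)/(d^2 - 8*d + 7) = (d^2 - d - 2)/(d^2 - 8*d + 7)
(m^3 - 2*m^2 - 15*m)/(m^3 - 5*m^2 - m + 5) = m*(m + 3)/(m^2 - 1)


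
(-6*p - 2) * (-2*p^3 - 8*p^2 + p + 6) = 12*p^4 + 52*p^3 + 10*p^2 - 38*p - 12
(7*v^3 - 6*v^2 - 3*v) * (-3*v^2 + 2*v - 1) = -21*v^5 + 32*v^4 - 10*v^3 + 3*v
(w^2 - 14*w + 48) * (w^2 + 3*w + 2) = w^4 - 11*w^3 + 8*w^2 + 116*w + 96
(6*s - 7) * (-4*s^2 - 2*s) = -24*s^3 + 16*s^2 + 14*s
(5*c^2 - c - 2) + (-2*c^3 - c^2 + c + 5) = -2*c^3 + 4*c^2 + 3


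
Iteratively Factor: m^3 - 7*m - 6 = (m + 2)*(m^2 - 2*m - 3) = (m + 1)*(m + 2)*(m - 3)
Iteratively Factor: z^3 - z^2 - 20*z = (z - 5)*(z^2 + 4*z) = (z - 5)*(z + 4)*(z)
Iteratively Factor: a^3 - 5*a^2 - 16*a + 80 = (a - 5)*(a^2 - 16) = (a - 5)*(a - 4)*(a + 4)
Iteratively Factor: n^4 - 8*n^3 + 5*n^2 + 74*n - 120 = (n + 3)*(n^3 - 11*n^2 + 38*n - 40) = (n - 2)*(n + 3)*(n^2 - 9*n + 20) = (n - 5)*(n - 2)*(n + 3)*(n - 4)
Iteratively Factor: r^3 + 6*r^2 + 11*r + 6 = (r + 2)*(r^2 + 4*r + 3) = (r + 1)*(r + 2)*(r + 3)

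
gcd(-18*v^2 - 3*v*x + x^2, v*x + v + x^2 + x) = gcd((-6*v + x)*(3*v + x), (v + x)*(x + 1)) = 1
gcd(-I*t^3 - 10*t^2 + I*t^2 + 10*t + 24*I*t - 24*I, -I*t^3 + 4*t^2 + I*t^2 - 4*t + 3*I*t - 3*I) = t - 1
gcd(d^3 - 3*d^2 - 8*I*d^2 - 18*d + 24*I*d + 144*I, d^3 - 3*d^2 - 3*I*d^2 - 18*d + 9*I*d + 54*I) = d^2 - 3*d - 18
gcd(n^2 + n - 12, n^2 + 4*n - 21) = n - 3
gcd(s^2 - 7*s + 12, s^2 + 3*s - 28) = s - 4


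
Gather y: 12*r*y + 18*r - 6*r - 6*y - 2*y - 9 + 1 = 12*r + y*(12*r - 8) - 8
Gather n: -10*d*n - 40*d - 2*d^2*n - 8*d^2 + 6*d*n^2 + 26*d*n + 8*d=-8*d^2 + 6*d*n^2 - 32*d + n*(-2*d^2 + 16*d)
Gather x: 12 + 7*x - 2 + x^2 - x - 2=x^2 + 6*x + 8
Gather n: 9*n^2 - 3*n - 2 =9*n^2 - 3*n - 2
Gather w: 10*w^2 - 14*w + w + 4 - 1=10*w^2 - 13*w + 3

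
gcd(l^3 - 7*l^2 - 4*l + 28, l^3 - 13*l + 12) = 1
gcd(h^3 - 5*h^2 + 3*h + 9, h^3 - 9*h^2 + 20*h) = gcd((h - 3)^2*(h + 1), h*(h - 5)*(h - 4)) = 1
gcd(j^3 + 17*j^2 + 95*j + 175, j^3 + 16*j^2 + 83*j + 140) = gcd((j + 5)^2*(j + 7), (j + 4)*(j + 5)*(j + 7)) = j^2 + 12*j + 35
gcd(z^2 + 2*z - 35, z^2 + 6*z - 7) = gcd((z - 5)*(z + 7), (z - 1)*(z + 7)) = z + 7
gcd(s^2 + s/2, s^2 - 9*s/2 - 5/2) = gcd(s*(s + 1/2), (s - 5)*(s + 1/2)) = s + 1/2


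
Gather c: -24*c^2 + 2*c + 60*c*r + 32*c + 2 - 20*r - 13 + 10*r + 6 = -24*c^2 + c*(60*r + 34) - 10*r - 5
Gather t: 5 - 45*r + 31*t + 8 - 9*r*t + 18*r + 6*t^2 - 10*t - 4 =-27*r + 6*t^2 + t*(21 - 9*r) + 9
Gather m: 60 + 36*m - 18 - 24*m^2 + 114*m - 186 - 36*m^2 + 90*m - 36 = -60*m^2 + 240*m - 180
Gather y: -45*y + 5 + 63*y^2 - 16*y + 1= 63*y^2 - 61*y + 6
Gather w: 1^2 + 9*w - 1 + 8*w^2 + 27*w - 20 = 8*w^2 + 36*w - 20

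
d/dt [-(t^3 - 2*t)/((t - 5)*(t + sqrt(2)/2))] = 2*(2*t*(t - 5)*(t^2 - 2) + t*(2*t + sqrt(2))*(t^2 - 2) + (2 - 3*t^2)*(t - 5)*(2*t + sqrt(2)))/((t - 5)^2*(2*t + sqrt(2))^2)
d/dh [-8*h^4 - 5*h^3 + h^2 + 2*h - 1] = -32*h^3 - 15*h^2 + 2*h + 2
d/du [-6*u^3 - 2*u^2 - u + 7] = -18*u^2 - 4*u - 1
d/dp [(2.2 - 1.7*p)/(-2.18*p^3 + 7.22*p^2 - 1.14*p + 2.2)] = (-7.412*p^3 + 26.662*p^2 - 31.768*p - 1.232)/(4.7524*p^6 - 31.4792*p^5 + 57.0988*p^4 - 26.0536*p^3 + 33.0676*p^2 - 5.016*p + 4.84)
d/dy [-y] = -1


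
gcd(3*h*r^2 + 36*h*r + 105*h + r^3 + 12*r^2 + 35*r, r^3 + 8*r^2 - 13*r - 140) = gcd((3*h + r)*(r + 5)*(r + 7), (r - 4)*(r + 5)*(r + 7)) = r^2 + 12*r + 35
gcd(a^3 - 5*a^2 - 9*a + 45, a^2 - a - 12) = a + 3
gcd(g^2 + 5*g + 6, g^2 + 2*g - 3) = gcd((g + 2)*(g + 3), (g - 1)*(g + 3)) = g + 3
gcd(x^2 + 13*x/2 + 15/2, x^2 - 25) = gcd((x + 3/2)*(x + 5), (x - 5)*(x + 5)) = x + 5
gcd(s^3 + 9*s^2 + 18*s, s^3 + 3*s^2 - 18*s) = s^2 + 6*s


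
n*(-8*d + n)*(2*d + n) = -16*d^2*n - 6*d*n^2 + n^3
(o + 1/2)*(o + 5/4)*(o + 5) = o^3 + 27*o^2/4 + 75*o/8 + 25/8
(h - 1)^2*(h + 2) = h^3 - 3*h + 2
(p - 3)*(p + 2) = p^2 - p - 6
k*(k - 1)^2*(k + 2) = k^4 - 3*k^2 + 2*k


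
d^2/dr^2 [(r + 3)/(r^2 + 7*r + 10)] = 2*((r + 3)*(2*r + 7)^2 - (3*r + 10)*(r^2 + 7*r + 10))/(r^2 + 7*r + 10)^3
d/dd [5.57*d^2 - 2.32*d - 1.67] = 11.14*d - 2.32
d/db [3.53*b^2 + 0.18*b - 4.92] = 7.06*b + 0.18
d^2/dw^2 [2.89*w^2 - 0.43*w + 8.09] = 5.78000000000000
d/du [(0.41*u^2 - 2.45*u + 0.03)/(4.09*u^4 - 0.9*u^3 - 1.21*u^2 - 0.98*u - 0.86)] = (-3.3538*u^5 + 30.4305*u^4 - 4.9008*u^3 - 3.2853*u^2 - 0.6326*u + 2.1364)/(16.7281*u^8 - 7.362*u^7 - 9.0878*u^6 - 5.8384*u^5 - 3.8067*u^4 + 3.9196*u^3 + 3.0416*u^2 + 1.6856*u + 0.7396)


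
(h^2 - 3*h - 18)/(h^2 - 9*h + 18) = (h + 3)/(h - 3)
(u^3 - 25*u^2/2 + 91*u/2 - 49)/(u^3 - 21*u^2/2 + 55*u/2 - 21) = (2*u - 7)/(2*u - 3)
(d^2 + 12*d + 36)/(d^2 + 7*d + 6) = (d + 6)/(d + 1)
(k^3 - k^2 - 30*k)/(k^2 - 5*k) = (k^2 - k - 30)/(k - 5)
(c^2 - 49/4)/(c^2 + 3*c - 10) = (c^2 - 49/4)/(c^2 + 3*c - 10)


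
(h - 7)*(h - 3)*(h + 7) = h^3 - 3*h^2 - 49*h + 147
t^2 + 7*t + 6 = (t + 1)*(t + 6)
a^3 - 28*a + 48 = (a - 4)*(a - 2)*(a + 6)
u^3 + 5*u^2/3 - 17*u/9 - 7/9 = (u - 1)*(u + 1/3)*(u + 7/3)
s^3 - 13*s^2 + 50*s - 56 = (s - 7)*(s - 4)*(s - 2)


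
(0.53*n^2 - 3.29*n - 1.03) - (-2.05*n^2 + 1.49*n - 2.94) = 2.58*n^2 - 4.78*n + 1.91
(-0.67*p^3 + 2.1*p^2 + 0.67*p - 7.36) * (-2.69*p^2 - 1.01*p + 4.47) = 1.8023*p^5 - 4.9723*p^4 - 6.9182*p^3 + 28.5087*p^2 + 10.4285*p - 32.8992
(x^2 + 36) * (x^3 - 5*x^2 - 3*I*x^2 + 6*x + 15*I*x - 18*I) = x^5 - 5*x^4 - 3*I*x^4 + 42*x^3 + 15*I*x^3 - 180*x^2 - 126*I*x^2 + 216*x + 540*I*x - 648*I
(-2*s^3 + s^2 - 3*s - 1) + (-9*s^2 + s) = -2*s^3 - 8*s^2 - 2*s - 1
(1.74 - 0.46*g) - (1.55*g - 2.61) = 4.35 - 2.01*g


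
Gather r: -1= -1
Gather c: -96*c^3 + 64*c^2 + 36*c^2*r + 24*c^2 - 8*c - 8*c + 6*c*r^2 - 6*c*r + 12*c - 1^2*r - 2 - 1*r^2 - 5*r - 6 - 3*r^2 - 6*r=-96*c^3 + c^2*(36*r + 88) + c*(6*r^2 - 6*r - 4) - 4*r^2 - 12*r - 8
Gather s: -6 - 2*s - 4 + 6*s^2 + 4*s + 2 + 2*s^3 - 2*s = 2*s^3 + 6*s^2 - 8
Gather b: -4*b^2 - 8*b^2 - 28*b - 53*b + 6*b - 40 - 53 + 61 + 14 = -12*b^2 - 75*b - 18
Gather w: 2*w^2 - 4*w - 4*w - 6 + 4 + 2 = 2*w^2 - 8*w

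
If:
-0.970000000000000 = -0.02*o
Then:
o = 48.50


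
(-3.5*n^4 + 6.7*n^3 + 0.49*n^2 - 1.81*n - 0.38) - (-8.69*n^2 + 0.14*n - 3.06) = -3.5*n^4 + 6.7*n^3 + 9.18*n^2 - 1.95*n + 2.68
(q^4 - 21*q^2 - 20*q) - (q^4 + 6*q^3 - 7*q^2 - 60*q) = -6*q^3 - 14*q^2 + 40*q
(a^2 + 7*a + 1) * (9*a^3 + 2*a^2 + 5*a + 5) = 9*a^5 + 65*a^4 + 28*a^3 + 42*a^2 + 40*a + 5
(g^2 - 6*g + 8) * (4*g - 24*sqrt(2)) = 4*g^3 - 24*sqrt(2)*g^2 - 24*g^2 + 32*g + 144*sqrt(2)*g - 192*sqrt(2)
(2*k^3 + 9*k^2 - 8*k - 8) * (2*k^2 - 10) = 4*k^5 + 18*k^4 - 36*k^3 - 106*k^2 + 80*k + 80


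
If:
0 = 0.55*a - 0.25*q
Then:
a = 0.454545454545455*q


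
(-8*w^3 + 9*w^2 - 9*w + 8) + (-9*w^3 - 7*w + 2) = -17*w^3 + 9*w^2 - 16*w + 10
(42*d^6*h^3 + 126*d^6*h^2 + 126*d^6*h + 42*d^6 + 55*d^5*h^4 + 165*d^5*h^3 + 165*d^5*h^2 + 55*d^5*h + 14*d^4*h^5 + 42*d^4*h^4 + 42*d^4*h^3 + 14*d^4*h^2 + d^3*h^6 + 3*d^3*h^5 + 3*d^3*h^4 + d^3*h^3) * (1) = 42*d^6*h^3 + 126*d^6*h^2 + 126*d^6*h + 42*d^6 + 55*d^5*h^4 + 165*d^5*h^3 + 165*d^5*h^2 + 55*d^5*h + 14*d^4*h^5 + 42*d^4*h^4 + 42*d^4*h^3 + 14*d^4*h^2 + d^3*h^6 + 3*d^3*h^5 + 3*d^3*h^4 + d^3*h^3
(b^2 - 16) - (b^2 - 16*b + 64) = 16*b - 80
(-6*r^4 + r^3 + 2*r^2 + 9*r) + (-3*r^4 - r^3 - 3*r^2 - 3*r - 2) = -9*r^4 - r^2 + 6*r - 2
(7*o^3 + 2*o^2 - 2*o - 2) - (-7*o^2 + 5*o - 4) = 7*o^3 + 9*o^2 - 7*o + 2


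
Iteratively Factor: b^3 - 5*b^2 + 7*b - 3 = (b - 3)*(b^2 - 2*b + 1) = (b - 3)*(b - 1)*(b - 1)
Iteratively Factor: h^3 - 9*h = (h)*(h^2 - 9) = h*(h + 3)*(h - 3)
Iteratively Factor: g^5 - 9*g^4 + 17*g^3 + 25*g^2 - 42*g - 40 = (g - 2)*(g^4 - 7*g^3 + 3*g^2 + 31*g + 20) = (g - 4)*(g - 2)*(g^3 - 3*g^2 - 9*g - 5) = (g - 5)*(g - 4)*(g - 2)*(g^2 + 2*g + 1) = (g - 5)*(g - 4)*(g - 2)*(g + 1)*(g + 1)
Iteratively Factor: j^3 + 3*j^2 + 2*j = (j)*(j^2 + 3*j + 2) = j*(j + 1)*(j + 2)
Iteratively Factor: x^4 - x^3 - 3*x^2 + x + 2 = (x + 1)*(x^3 - 2*x^2 - x + 2) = (x + 1)^2*(x^2 - 3*x + 2) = (x - 2)*(x + 1)^2*(x - 1)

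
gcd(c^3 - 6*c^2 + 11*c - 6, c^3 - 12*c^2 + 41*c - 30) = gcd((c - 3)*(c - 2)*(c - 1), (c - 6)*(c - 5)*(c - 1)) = c - 1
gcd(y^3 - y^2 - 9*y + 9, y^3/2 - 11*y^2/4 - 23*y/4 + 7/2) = 1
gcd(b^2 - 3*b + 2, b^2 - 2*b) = b - 2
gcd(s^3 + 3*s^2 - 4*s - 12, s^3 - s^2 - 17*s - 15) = s + 3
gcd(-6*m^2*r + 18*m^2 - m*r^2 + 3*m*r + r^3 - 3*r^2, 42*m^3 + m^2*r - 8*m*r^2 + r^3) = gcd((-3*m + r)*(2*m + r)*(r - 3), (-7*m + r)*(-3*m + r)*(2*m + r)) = -6*m^2 - m*r + r^2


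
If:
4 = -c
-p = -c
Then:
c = -4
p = -4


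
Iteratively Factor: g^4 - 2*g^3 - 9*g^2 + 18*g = (g)*(g^3 - 2*g^2 - 9*g + 18) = g*(g + 3)*(g^2 - 5*g + 6) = g*(g - 3)*(g + 3)*(g - 2)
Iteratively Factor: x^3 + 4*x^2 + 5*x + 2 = (x + 1)*(x^2 + 3*x + 2) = (x + 1)*(x + 2)*(x + 1)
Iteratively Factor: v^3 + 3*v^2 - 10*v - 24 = (v + 2)*(v^2 + v - 12) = (v + 2)*(v + 4)*(v - 3)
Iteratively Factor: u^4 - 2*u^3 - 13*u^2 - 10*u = (u - 5)*(u^3 + 3*u^2 + 2*u) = u*(u - 5)*(u^2 + 3*u + 2) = u*(u - 5)*(u + 2)*(u + 1)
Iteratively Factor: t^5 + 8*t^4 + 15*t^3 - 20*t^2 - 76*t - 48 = (t - 2)*(t^4 + 10*t^3 + 35*t^2 + 50*t + 24) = (t - 2)*(t + 3)*(t^3 + 7*t^2 + 14*t + 8) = (t - 2)*(t + 1)*(t + 3)*(t^2 + 6*t + 8) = (t - 2)*(t + 1)*(t + 2)*(t + 3)*(t + 4)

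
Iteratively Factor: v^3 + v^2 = (v)*(v^2 + v) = v^2*(v + 1)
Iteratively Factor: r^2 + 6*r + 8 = (r + 2)*(r + 4)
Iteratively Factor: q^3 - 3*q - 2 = (q - 2)*(q^2 + 2*q + 1) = (q - 2)*(q + 1)*(q + 1)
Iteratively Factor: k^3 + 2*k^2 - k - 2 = (k + 1)*(k^2 + k - 2) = (k - 1)*(k + 1)*(k + 2)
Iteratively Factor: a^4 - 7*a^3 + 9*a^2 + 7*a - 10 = (a - 1)*(a^3 - 6*a^2 + 3*a + 10) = (a - 2)*(a - 1)*(a^2 - 4*a - 5) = (a - 2)*(a - 1)*(a + 1)*(a - 5)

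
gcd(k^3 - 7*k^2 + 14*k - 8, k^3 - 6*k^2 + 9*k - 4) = k^2 - 5*k + 4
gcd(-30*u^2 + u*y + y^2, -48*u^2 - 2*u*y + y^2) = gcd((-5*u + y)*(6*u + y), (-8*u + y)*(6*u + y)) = 6*u + y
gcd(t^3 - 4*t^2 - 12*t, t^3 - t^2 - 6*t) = t^2 + 2*t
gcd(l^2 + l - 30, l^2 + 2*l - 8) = 1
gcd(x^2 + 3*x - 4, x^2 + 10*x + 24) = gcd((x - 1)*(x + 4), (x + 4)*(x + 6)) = x + 4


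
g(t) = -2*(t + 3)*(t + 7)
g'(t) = -4*t - 20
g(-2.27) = -6.91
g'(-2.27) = -10.92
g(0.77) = -58.59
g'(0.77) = -23.08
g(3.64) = -141.30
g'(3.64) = -34.56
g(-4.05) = 6.20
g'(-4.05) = -3.80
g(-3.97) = 5.88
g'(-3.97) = -4.12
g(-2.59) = -3.62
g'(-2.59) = -9.64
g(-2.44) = -5.11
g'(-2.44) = -10.24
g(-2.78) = -1.86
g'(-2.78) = -8.88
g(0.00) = -42.00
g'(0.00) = -20.00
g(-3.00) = 0.00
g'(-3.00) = -8.00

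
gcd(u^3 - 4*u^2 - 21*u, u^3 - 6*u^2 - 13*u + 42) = u^2 - 4*u - 21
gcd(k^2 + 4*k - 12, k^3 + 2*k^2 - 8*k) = k - 2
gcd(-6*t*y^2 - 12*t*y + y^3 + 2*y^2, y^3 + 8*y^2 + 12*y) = y^2 + 2*y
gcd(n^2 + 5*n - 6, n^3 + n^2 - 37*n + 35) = n - 1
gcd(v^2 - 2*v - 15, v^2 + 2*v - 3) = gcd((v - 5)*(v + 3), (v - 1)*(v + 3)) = v + 3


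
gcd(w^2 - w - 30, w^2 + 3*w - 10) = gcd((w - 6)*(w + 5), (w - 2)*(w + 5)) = w + 5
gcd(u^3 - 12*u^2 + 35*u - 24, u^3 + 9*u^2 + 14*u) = 1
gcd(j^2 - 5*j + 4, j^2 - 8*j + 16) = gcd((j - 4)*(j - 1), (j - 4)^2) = j - 4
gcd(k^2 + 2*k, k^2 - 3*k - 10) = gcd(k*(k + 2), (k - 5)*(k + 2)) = k + 2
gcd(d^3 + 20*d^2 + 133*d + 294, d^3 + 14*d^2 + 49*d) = d^2 + 14*d + 49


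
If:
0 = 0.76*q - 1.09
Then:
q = 1.43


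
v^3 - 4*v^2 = v^2*(v - 4)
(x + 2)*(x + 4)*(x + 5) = x^3 + 11*x^2 + 38*x + 40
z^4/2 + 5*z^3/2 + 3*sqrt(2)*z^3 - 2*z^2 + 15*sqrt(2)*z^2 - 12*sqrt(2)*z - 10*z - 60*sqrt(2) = (z/2 + 1)*(z - 2)*(z + 5)*(z + 6*sqrt(2))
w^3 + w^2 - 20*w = w*(w - 4)*(w + 5)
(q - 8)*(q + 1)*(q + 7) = q^3 - 57*q - 56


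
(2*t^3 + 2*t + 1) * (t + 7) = 2*t^4 + 14*t^3 + 2*t^2 + 15*t + 7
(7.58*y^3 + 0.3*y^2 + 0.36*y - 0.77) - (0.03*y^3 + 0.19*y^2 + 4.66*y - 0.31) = 7.55*y^3 + 0.11*y^2 - 4.3*y - 0.46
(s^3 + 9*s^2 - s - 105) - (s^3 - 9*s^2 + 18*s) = 18*s^2 - 19*s - 105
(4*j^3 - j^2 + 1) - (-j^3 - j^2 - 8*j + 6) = 5*j^3 + 8*j - 5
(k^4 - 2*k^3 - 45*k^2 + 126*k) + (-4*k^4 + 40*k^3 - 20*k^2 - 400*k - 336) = -3*k^4 + 38*k^3 - 65*k^2 - 274*k - 336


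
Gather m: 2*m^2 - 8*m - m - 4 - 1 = 2*m^2 - 9*m - 5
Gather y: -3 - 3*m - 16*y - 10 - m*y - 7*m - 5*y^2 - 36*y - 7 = -10*m - 5*y^2 + y*(-m - 52) - 20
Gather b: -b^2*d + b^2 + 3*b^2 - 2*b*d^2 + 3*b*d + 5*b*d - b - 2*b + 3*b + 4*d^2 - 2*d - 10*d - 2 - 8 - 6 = b^2*(4 - d) + b*(-2*d^2 + 8*d) + 4*d^2 - 12*d - 16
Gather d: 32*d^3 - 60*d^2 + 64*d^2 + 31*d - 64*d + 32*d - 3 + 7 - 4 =32*d^3 + 4*d^2 - d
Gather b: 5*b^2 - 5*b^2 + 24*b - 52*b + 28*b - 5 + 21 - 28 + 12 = 0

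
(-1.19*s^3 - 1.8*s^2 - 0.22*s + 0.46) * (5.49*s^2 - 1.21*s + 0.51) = -6.5331*s^5 - 8.4421*s^4 + 0.3633*s^3 + 1.8736*s^2 - 0.6688*s + 0.2346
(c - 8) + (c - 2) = 2*c - 10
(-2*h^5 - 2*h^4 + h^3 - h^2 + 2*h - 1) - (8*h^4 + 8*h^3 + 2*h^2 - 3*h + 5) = -2*h^5 - 10*h^4 - 7*h^3 - 3*h^2 + 5*h - 6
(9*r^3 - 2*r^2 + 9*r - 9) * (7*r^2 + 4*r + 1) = 63*r^5 + 22*r^4 + 64*r^3 - 29*r^2 - 27*r - 9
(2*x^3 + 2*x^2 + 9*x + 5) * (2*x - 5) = 4*x^4 - 6*x^3 + 8*x^2 - 35*x - 25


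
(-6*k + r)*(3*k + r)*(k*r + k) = -18*k^3*r - 18*k^3 - 3*k^2*r^2 - 3*k^2*r + k*r^3 + k*r^2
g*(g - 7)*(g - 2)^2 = g^4 - 11*g^3 + 32*g^2 - 28*g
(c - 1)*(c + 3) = c^2 + 2*c - 3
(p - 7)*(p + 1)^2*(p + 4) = p^4 - p^3 - 33*p^2 - 59*p - 28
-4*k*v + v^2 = v*(-4*k + v)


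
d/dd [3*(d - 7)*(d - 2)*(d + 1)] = 9*d^2 - 48*d + 15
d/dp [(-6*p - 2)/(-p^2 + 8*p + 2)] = 2*(-3*p^2 - 2*p + 2)/(p^4 - 16*p^3 + 60*p^2 + 32*p + 4)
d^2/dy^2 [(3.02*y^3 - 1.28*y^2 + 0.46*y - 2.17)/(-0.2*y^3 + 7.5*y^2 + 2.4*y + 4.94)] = (-4.44089209850063e-16*y^7 - 8.95760000000001*y^6 - 8.80799999999954*y^5 - 26.93712*y^4 + 56.3449600000002*y^3 + 221.29692*y^2 - 92.7114720000001*y - 62.417864)/(0.008*y^9 - 0.9*y^8 + 33.462*y^7 - 400.8678*y^6 - 357.084*y^5 - 948.9978*y^4 - 532.70184*y^3 - 634.4442*y^2 - 175.70592*y - 120.553784)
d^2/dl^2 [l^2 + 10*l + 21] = 2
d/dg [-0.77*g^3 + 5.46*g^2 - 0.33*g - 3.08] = -2.31*g^2 + 10.92*g - 0.33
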